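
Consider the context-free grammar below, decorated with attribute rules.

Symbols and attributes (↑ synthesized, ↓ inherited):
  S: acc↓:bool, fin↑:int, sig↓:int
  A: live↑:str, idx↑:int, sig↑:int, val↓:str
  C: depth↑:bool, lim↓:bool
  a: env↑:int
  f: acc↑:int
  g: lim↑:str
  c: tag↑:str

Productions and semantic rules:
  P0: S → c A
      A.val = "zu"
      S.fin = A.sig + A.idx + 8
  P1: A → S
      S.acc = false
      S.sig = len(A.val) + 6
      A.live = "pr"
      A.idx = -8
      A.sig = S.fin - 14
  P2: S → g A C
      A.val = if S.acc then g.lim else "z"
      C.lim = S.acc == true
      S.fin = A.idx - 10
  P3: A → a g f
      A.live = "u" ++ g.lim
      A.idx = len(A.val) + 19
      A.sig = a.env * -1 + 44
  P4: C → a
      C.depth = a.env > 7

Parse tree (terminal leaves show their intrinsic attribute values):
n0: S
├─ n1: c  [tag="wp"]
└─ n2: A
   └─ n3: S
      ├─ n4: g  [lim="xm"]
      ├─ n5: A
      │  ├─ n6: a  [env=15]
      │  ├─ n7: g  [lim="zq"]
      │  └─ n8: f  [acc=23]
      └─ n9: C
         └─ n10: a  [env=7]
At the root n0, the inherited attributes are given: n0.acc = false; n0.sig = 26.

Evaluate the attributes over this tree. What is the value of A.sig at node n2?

1. n0.acc = false  [given at root]
2. n0.sig = 26  [given at root]
3. n1.tag = "wp"  [terminal]
4. n2.val = "zu"  ["zu"]
5. n3.acc = false  [false]
6. n3.sig = 8  [len(A.val) + 6]
7. n4.lim = "xm"  [terminal]
8. n5.val = "z"  [if S.acc then g.lim else "z"]
9. n6.env = 15  [terminal]
10. n7.lim = "zq"  [terminal]
11. n8.acc = 23  [terminal]
12. n5.live = "uzq"  ["u" ++ g.lim]
13. n5.idx = 20  [len(A.val) + 19]
14. n5.sig = 29  [a.env * -1 + 44]
15. n9.lim = false  [S.acc == true]
16. n10.env = 7  [terminal]
17. n9.depth = false  [a.env > 7]
18. n3.fin = 10  [A.idx - 10]
19. n2.live = "pr"  ["pr"]
20. n2.idx = -8  [-8]
21. n2.sig = -4  [S.fin - 14]
22. n0.fin = -4  [A.sig + A.idx + 8]

-4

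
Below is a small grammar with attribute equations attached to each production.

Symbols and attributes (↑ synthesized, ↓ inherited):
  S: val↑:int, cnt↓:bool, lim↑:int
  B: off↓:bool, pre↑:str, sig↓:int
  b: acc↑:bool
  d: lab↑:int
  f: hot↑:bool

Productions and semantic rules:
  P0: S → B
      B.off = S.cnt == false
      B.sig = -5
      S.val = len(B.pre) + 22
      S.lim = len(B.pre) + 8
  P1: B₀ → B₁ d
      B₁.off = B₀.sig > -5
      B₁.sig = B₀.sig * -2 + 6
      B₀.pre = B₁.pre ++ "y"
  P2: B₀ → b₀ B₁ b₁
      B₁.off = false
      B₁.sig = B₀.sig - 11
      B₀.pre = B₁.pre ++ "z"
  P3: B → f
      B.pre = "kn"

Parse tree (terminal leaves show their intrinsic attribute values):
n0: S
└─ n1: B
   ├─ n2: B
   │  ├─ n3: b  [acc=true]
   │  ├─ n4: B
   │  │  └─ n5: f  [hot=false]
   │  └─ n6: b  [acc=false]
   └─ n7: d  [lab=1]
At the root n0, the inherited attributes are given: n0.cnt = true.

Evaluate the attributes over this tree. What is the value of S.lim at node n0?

12

1. n0.cnt = true  [given at root]
2. n1.off = false  [S.cnt == false]
3. n1.sig = -5  [-5]
4. n2.off = false  [B₀.sig > -5]
5. n2.sig = 16  [B₀.sig * -2 + 6]
6. n3.acc = true  [terminal]
7. n4.off = false  [false]
8. n4.sig = 5  [B₀.sig - 11]
9. n5.hot = false  [terminal]
10. n4.pre = "kn"  ["kn"]
11. n6.acc = false  [terminal]
12. n2.pre = "knz"  [B₁.pre ++ "z"]
13. n7.lab = 1  [terminal]
14. n1.pre = "knzy"  [B₁.pre ++ "y"]
15. n0.val = 26  [len(B.pre) + 22]
16. n0.lim = 12  [len(B.pre) + 8]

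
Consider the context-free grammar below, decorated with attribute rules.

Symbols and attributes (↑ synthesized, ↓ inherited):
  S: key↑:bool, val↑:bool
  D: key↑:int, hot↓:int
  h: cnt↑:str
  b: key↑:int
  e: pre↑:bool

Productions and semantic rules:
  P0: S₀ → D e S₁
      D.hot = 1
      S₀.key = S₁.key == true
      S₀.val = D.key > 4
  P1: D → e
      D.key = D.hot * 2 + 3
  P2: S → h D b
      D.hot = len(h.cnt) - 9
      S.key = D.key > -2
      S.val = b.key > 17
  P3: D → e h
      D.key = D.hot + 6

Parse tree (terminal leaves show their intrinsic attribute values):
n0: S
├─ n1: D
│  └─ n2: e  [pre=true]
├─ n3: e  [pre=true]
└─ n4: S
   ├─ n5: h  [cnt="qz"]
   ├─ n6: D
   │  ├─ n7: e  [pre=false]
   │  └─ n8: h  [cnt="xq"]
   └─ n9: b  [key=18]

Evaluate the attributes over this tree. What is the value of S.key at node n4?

1. n1.hot = 1  [1]
2. n2.pre = true  [terminal]
3. n1.key = 5  [D.hot * 2 + 3]
4. n3.pre = true  [terminal]
5. n5.cnt = "qz"  [terminal]
6. n6.hot = -7  [len(h.cnt) - 9]
7. n7.pre = false  [terminal]
8. n8.cnt = "xq"  [terminal]
9. n6.key = -1  [D.hot + 6]
10. n9.key = 18  [terminal]
11. n4.key = true  [D.key > -2]
12. n4.val = true  [b.key > 17]
13. n0.key = true  [S₁.key == true]
14. n0.val = true  [D.key > 4]

true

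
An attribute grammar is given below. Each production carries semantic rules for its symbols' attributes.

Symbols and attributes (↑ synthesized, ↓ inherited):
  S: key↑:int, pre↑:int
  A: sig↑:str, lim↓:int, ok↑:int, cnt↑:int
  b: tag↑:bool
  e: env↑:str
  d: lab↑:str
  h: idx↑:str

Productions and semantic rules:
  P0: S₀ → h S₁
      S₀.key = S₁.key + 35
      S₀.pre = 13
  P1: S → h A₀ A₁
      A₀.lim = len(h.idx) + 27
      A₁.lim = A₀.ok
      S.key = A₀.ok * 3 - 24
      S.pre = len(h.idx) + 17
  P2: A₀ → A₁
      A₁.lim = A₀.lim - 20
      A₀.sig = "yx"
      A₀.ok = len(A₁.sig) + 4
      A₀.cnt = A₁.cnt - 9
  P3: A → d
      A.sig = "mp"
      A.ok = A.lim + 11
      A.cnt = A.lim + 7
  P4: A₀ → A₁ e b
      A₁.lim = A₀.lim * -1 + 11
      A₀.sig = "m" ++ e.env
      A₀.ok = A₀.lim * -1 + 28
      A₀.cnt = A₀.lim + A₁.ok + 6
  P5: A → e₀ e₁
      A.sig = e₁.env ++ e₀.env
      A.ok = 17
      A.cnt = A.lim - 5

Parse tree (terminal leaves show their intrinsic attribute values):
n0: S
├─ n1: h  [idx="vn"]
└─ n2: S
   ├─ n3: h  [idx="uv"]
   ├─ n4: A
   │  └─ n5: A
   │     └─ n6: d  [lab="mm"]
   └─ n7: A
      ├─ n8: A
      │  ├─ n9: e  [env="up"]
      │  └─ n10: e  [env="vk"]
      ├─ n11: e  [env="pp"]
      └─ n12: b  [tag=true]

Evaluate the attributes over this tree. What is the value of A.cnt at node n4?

1. n1.idx = "vn"  [terminal]
2. n3.idx = "uv"  [terminal]
3. n4.lim = 29  [len(h.idx) + 27]
4. n5.lim = 9  [A₀.lim - 20]
5. n6.lab = "mm"  [terminal]
6. n5.sig = "mp"  ["mp"]
7. n5.ok = 20  [A.lim + 11]
8. n5.cnt = 16  [A.lim + 7]
9. n4.sig = "yx"  ["yx"]
10. n4.ok = 6  [len(A₁.sig) + 4]
11. n4.cnt = 7  [A₁.cnt - 9]
12. n7.lim = 6  [A₀.ok]
13. n8.lim = 5  [A₀.lim * -1 + 11]
14. n9.env = "up"  [terminal]
15. n10.env = "vk"  [terminal]
16. n8.sig = "vkup"  [e₁.env ++ e₀.env]
17. n8.ok = 17  [17]
18. n8.cnt = 0  [A.lim - 5]
19. n11.env = "pp"  [terminal]
20. n12.tag = true  [terminal]
21. n7.sig = "mpp"  ["m" ++ e.env]
22. n7.ok = 22  [A₀.lim * -1 + 28]
23. n7.cnt = 29  [A₀.lim + A₁.ok + 6]
24. n2.key = -6  [A₀.ok * 3 - 24]
25. n2.pre = 19  [len(h.idx) + 17]
26. n0.key = 29  [S₁.key + 35]
27. n0.pre = 13  [13]

7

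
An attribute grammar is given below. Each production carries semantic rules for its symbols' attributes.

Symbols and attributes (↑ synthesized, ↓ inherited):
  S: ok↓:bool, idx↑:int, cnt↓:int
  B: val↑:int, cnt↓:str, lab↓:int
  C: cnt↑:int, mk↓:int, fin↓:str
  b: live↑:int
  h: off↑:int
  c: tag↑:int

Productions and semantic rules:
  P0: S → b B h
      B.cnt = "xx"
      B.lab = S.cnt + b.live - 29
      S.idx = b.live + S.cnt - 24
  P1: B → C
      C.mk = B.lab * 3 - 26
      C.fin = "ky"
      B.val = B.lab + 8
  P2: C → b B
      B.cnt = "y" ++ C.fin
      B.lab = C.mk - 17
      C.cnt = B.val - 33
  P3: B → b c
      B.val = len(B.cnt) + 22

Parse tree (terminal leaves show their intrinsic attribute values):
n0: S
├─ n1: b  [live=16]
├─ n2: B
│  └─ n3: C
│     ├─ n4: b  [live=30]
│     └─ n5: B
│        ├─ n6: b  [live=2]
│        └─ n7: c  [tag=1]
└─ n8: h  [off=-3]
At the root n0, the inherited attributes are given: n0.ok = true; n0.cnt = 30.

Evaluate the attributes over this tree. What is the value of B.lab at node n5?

8

1. n0.ok = true  [given at root]
2. n0.cnt = 30  [given at root]
3. n1.live = 16  [terminal]
4. n2.cnt = "xx"  ["xx"]
5. n2.lab = 17  [S.cnt + b.live - 29]
6. n3.mk = 25  [B.lab * 3 - 26]
7. n3.fin = "ky"  ["ky"]
8. n4.live = 30  [terminal]
9. n5.cnt = "yky"  ["y" ++ C.fin]
10. n5.lab = 8  [C.mk - 17]
11. n6.live = 2  [terminal]
12. n7.tag = 1  [terminal]
13. n5.val = 25  [len(B.cnt) + 22]
14. n3.cnt = -8  [B.val - 33]
15. n2.val = 25  [B.lab + 8]
16. n8.off = -3  [terminal]
17. n0.idx = 22  [b.live + S.cnt - 24]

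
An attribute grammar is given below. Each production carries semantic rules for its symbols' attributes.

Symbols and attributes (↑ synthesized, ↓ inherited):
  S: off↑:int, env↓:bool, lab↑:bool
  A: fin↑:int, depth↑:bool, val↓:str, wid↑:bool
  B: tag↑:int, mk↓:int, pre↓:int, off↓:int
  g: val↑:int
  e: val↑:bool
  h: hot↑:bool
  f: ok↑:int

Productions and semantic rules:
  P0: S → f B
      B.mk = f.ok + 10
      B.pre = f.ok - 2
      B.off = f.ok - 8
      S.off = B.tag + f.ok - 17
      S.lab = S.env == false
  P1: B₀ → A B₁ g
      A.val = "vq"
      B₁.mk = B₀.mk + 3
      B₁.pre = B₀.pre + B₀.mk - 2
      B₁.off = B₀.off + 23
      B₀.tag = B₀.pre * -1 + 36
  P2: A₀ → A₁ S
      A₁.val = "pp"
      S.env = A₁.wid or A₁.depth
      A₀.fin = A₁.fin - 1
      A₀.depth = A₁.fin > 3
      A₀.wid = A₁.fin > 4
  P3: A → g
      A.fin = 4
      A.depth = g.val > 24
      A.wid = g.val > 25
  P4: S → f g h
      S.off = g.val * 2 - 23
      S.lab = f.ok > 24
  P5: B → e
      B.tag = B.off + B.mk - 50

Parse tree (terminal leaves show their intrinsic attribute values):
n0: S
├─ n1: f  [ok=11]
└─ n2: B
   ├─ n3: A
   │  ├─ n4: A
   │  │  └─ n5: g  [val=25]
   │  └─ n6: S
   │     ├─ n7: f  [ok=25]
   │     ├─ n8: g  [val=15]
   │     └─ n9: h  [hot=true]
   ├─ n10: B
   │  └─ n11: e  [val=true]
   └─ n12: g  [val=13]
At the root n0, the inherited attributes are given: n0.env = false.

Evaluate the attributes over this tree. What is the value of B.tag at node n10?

1. n0.env = false  [given at root]
2. n1.ok = 11  [terminal]
3. n2.mk = 21  [f.ok + 10]
4. n2.pre = 9  [f.ok - 2]
5. n2.off = 3  [f.ok - 8]
6. n3.val = "vq"  ["vq"]
7. n4.val = "pp"  ["pp"]
8. n5.val = 25  [terminal]
9. n4.fin = 4  [4]
10. n4.depth = true  [g.val > 24]
11. n4.wid = false  [g.val > 25]
12. n6.env = true  [A₁.wid or A₁.depth]
13. n7.ok = 25  [terminal]
14. n8.val = 15  [terminal]
15. n9.hot = true  [terminal]
16. n6.off = 7  [g.val * 2 - 23]
17. n6.lab = true  [f.ok > 24]
18. n3.fin = 3  [A₁.fin - 1]
19. n3.depth = true  [A₁.fin > 3]
20. n3.wid = false  [A₁.fin > 4]
21. n10.mk = 24  [B₀.mk + 3]
22. n10.pre = 28  [B₀.pre + B₀.mk - 2]
23. n10.off = 26  [B₀.off + 23]
24. n11.val = true  [terminal]
25. n10.tag = 0  [B.off + B.mk - 50]
26. n12.val = 13  [terminal]
27. n2.tag = 27  [B₀.pre * -1 + 36]
28. n0.off = 21  [B.tag + f.ok - 17]
29. n0.lab = true  [S.env == false]

0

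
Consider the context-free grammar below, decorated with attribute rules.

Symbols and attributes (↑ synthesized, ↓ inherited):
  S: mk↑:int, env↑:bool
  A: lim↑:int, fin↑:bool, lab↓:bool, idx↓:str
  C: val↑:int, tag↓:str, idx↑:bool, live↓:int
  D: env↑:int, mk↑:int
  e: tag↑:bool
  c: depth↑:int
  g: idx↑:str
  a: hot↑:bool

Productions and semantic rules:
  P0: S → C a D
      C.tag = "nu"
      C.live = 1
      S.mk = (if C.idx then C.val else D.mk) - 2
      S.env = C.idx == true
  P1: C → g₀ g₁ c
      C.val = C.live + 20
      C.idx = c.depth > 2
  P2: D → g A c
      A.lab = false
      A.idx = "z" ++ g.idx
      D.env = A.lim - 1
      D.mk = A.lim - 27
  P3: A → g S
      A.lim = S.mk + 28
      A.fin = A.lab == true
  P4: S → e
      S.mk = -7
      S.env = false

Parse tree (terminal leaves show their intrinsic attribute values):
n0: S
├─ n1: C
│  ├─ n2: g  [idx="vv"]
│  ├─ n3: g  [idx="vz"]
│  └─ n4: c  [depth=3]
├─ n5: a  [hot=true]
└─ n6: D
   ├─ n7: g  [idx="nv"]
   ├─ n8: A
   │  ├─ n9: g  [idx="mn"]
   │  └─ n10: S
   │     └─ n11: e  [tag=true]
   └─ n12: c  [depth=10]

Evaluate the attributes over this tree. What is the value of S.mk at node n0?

19

1. n1.tag = "nu"  ["nu"]
2. n1.live = 1  [1]
3. n2.idx = "vv"  [terminal]
4. n3.idx = "vz"  [terminal]
5. n4.depth = 3  [terminal]
6. n1.val = 21  [C.live + 20]
7. n1.idx = true  [c.depth > 2]
8. n5.hot = true  [terminal]
9. n7.idx = "nv"  [terminal]
10. n8.lab = false  [false]
11. n8.idx = "znv"  ["z" ++ g.idx]
12. n9.idx = "mn"  [terminal]
13. n11.tag = true  [terminal]
14. n10.mk = -7  [-7]
15. n10.env = false  [false]
16. n8.lim = 21  [S.mk + 28]
17. n8.fin = false  [A.lab == true]
18. n12.depth = 10  [terminal]
19. n6.env = 20  [A.lim - 1]
20. n6.mk = -6  [A.lim - 27]
21. n0.mk = 19  [(if C.idx then C.val else D.mk) - 2]
22. n0.env = true  [C.idx == true]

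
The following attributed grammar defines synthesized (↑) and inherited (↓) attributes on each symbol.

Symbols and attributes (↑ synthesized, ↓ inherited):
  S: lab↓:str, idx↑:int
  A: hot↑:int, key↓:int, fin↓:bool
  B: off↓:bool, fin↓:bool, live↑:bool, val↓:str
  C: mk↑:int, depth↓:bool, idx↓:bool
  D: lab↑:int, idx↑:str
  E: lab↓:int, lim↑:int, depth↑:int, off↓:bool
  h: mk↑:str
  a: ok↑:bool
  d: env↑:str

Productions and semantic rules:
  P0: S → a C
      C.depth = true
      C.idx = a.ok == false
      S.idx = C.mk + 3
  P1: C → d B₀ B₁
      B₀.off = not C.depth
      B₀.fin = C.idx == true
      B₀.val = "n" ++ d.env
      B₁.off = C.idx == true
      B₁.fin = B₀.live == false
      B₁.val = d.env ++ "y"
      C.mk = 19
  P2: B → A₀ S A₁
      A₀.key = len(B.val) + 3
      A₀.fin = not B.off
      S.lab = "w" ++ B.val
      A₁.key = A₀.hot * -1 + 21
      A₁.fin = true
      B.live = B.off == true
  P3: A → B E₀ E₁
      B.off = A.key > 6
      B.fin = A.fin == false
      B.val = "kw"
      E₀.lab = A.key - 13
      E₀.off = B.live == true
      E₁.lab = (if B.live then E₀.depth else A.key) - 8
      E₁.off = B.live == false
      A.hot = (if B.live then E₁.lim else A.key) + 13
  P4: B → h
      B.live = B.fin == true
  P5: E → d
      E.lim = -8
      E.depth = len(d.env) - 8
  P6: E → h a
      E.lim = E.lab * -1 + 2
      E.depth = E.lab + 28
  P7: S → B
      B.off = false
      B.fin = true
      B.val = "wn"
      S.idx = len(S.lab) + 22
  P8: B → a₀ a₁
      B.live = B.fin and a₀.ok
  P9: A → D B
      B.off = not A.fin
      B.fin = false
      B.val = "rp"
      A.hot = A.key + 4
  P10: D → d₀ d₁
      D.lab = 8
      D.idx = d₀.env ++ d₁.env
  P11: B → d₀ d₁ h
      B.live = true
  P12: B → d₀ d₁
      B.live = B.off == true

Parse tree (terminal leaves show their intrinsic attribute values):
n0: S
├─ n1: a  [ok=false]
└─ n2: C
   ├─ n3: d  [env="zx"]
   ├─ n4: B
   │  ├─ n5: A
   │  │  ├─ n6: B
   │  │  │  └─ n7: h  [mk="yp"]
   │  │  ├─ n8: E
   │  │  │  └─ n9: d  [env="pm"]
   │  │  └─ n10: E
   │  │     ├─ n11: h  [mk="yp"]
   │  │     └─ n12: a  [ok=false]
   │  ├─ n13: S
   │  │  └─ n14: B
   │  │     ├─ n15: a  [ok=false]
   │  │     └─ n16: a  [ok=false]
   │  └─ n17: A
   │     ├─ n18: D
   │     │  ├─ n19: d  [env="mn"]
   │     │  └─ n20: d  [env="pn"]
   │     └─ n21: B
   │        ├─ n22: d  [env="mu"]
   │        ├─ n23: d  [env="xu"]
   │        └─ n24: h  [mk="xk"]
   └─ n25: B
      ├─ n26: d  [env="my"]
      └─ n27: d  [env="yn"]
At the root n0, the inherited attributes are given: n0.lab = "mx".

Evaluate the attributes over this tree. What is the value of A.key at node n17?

2

1. n0.lab = "mx"  [given at root]
2. n1.ok = false  [terminal]
3. n2.depth = true  [true]
4. n2.idx = true  [a.ok == false]
5. n3.env = "zx"  [terminal]
6. n4.off = false  [not C.depth]
7. n4.fin = true  [C.idx == true]
8. n4.val = "nzx"  ["n" ++ d.env]
9. n5.key = 6  [len(B.val) + 3]
10. n5.fin = true  [not B.off]
11. n6.off = false  [A.key > 6]
12. n6.fin = false  [A.fin == false]
13. n6.val = "kw"  ["kw"]
14. n7.mk = "yp"  [terminal]
15. n6.live = false  [B.fin == true]
16. n8.lab = -7  [A.key - 13]
17. n8.off = false  [B.live == true]
18. n9.env = "pm"  [terminal]
19. n8.lim = -8  [-8]
20. n8.depth = -6  [len(d.env) - 8]
21. n10.lab = -2  [(if B.live then E₀.depth else A.key) - 8]
22. n10.off = true  [B.live == false]
23. n11.mk = "yp"  [terminal]
24. n12.ok = false  [terminal]
25. n10.lim = 4  [E.lab * -1 + 2]
26. n10.depth = 26  [E.lab + 28]
27. n5.hot = 19  [(if B.live then E₁.lim else A.key) + 13]
28. n13.lab = "wnzx"  ["w" ++ B.val]
29. n14.off = false  [false]
30. n14.fin = true  [true]
31. n14.val = "wn"  ["wn"]
32. n15.ok = false  [terminal]
33. n16.ok = false  [terminal]
34. n14.live = false  [B.fin and a₀.ok]
35. n13.idx = 26  [len(S.lab) + 22]
36. n17.key = 2  [A₀.hot * -1 + 21]
37. n17.fin = true  [true]
38. n19.env = "mn"  [terminal]
39. n20.env = "pn"  [terminal]
40. n18.lab = 8  [8]
41. n18.idx = "mnpn"  [d₀.env ++ d₁.env]
42. n21.off = false  [not A.fin]
43. n21.fin = false  [false]
44. n21.val = "rp"  ["rp"]
45. n22.env = "mu"  [terminal]
46. n23.env = "xu"  [terminal]
47. n24.mk = "xk"  [terminal]
48. n21.live = true  [true]
49. n17.hot = 6  [A.key + 4]
50. n4.live = false  [B.off == true]
51. n25.off = true  [C.idx == true]
52. n25.fin = true  [B₀.live == false]
53. n25.val = "zxy"  [d.env ++ "y"]
54. n26.env = "my"  [terminal]
55. n27.env = "yn"  [terminal]
56. n25.live = true  [B.off == true]
57. n2.mk = 19  [19]
58. n0.idx = 22  [C.mk + 3]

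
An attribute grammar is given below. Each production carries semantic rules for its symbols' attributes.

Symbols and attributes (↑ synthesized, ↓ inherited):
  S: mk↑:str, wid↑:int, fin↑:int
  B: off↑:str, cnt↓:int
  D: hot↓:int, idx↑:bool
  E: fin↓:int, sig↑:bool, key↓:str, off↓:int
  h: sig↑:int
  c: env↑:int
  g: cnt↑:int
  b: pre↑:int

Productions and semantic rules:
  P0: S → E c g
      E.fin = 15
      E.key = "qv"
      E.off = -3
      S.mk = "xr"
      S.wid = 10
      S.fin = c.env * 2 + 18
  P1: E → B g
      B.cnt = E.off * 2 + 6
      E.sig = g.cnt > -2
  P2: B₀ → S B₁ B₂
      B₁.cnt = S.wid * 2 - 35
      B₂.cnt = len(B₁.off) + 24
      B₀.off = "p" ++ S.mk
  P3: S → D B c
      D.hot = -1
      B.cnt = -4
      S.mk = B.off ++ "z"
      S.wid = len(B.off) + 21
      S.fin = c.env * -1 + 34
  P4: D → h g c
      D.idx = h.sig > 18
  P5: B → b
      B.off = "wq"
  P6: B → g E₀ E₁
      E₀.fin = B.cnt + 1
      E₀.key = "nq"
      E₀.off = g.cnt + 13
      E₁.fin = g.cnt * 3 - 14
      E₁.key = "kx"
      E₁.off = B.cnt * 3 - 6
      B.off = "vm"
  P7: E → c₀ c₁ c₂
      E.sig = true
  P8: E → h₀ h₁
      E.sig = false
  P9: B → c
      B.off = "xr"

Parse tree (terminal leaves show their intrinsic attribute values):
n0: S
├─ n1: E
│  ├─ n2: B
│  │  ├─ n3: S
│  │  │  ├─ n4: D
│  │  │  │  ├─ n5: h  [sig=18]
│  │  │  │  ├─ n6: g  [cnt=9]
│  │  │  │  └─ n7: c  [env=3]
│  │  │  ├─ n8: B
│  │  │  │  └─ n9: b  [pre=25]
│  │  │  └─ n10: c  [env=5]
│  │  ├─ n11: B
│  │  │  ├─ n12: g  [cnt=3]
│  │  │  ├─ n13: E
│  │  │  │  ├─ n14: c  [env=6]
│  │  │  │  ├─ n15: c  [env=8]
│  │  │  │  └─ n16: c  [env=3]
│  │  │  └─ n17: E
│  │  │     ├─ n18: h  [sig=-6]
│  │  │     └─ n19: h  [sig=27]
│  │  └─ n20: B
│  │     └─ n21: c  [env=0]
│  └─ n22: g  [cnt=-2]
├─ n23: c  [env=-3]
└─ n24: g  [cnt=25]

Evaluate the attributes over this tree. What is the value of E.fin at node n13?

1. n1.fin = 15  [15]
2. n1.key = "qv"  ["qv"]
3. n1.off = -3  [-3]
4. n2.cnt = 0  [E.off * 2 + 6]
5. n4.hot = -1  [-1]
6. n5.sig = 18  [terminal]
7. n6.cnt = 9  [terminal]
8. n7.env = 3  [terminal]
9. n4.idx = false  [h.sig > 18]
10. n8.cnt = -4  [-4]
11. n9.pre = 25  [terminal]
12. n8.off = "wq"  ["wq"]
13. n10.env = 5  [terminal]
14. n3.mk = "wqz"  [B.off ++ "z"]
15. n3.wid = 23  [len(B.off) + 21]
16. n3.fin = 29  [c.env * -1 + 34]
17. n11.cnt = 11  [S.wid * 2 - 35]
18. n12.cnt = 3  [terminal]
19. n13.fin = 12  [B.cnt + 1]
20. n13.key = "nq"  ["nq"]
21. n13.off = 16  [g.cnt + 13]
22. n14.env = 6  [terminal]
23. n15.env = 8  [terminal]
24. n16.env = 3  [terminal]
25. n13.sig = true  [true]
26. n17.fin = -5  [g.cnt * 3 - 14]
27. n17.key = "kx"  ["kx"]
28. n17.off = 27  [B.cnt * 3 - 6]
29. n18.sig = -6  [terminal]
30. n19.sig = 27  [terminal]
31. n17.sig = false  [false]
32. n11.off = "vm"  ["vm"]
33. n20.cnt = 26  [len(B₁.off) + 24]
34. n21.env = 0  [terminal]
35. n20.off = "xr"  ["xr"]
36. n2.off = "pwqz"  ["p" ++ S.mk]
37. n22.cnt = -2  [terminal]
38. n1.sig = false  [g.cnt > -2]
39. n23.env = -3  [terminal]
40. n24.cnt = 25  [terminal]
41. n0.mk = "xr"  ["xr"]
42. n0.wid = 10  [10]
43. n0.fin = 12  [c.env * 2 + 18]

12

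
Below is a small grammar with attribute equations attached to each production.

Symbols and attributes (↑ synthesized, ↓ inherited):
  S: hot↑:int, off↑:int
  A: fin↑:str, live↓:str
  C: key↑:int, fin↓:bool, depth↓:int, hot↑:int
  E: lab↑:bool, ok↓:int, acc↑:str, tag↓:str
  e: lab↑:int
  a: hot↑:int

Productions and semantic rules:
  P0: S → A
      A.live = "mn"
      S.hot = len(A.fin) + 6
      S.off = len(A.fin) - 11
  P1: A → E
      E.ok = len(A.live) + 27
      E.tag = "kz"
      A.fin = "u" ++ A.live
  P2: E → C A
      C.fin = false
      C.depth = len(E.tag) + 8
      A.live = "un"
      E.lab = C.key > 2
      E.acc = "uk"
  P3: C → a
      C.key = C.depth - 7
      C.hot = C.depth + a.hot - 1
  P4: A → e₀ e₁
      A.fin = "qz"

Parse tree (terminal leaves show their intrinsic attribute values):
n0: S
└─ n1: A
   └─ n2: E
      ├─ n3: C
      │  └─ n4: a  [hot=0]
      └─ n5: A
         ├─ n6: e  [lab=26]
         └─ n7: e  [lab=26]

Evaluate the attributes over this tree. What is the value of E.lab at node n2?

1. n1.live = "mn"  ["mn"]
2. n2.ok = 29  [len(A.live) + 27]
3. n2.tag = "kz"  ["kz"]
4. n3.fin = false  [false]
5. n3.depth = 10  [len(E.tag) + 8]
6. n4.hot = 0  [terminal]
7. n3.key = 3  [C.depth - 7]
8. n3.hot = 9  [C.depth + a.hot - 1]
9. n5.live = "un"  ["un"]
10. n6.lab = 26  [terminal]
11. n7.lab = 26  [terminal]
12. n5.fin = "qz"  ["qz"]
13. n2.lab = true  [C.key > 2]
14. n2.acc = "uk"  ["uk"]
15. n1.fin = "umn"  ["u" ++ A.live]
16. n0.hot = 9  [len(A.fin) + 6]
17. n0.off = -8  [len(A.fin) - 11]

true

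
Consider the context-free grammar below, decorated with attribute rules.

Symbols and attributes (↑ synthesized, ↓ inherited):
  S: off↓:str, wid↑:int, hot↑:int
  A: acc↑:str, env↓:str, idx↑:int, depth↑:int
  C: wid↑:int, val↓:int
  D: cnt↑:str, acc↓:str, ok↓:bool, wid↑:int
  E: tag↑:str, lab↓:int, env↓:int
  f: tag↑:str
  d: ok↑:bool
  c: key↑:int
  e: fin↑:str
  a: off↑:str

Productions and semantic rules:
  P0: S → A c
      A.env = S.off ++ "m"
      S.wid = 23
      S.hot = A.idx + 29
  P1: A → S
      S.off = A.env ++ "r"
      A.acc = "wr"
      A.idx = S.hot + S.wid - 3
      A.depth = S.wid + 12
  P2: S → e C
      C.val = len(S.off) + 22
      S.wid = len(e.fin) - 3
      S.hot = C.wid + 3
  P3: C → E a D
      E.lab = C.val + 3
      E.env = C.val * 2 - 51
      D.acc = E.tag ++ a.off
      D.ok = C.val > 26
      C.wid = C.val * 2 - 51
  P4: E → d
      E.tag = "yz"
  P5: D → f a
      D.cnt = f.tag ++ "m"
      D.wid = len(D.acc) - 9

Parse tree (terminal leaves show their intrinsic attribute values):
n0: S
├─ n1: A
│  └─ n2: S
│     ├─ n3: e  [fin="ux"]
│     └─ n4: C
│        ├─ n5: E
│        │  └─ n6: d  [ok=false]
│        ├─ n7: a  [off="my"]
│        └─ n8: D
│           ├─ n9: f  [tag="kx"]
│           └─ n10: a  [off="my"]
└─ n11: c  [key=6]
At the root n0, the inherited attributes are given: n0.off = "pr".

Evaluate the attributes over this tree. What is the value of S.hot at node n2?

1. n0.off = "pr"  [given at root]
2. n1.env = "prm"  [S.off ++ "m"]
3. n2.off = "prmr"  [A.env ++ "r"]
4. n3.fin = "ux"  [terminal]
5. n4.val = 26  [len(S.off) + 22]
6. n5.lab = 29  [C.val + 3]
7. n5.env = 1  [C.val * 2 - 51]
8. n6.ok = false  [terminal]
9. n5.tag = "yz"  ["yz"]
10. n7.off = "my"  [terminal]
11. n8.acc = "yzmy"  [E.tag ++ a.off]
12. n8.ok = false  [C.val > 26]
13. n9.tag = "kx"  [terminal]
14. n10.off = "my"  [terminal]
15. n8.cnt = "kxm"  [f.tag ++ "m"]
16. n8.wid = -5  [len(D.acc) - 9]
17. n4.wid = 1  [C.val * 2 - 51]
18. n2.wid = -1  [len(e.fin) - 3]
19. n2.hot = 4  [C.wid + 3]
20. n1.acc = "wr"  ["wr"]
21. n1.idx = 0  [S.hot + S.wid - 3]
22. n1.depth = 11  [S.wid + 12]
23. n11.key = 6  [terminal]
24. n0.wid = 23  [23]
25. n0.hot = 29  [A.idx + 29]

4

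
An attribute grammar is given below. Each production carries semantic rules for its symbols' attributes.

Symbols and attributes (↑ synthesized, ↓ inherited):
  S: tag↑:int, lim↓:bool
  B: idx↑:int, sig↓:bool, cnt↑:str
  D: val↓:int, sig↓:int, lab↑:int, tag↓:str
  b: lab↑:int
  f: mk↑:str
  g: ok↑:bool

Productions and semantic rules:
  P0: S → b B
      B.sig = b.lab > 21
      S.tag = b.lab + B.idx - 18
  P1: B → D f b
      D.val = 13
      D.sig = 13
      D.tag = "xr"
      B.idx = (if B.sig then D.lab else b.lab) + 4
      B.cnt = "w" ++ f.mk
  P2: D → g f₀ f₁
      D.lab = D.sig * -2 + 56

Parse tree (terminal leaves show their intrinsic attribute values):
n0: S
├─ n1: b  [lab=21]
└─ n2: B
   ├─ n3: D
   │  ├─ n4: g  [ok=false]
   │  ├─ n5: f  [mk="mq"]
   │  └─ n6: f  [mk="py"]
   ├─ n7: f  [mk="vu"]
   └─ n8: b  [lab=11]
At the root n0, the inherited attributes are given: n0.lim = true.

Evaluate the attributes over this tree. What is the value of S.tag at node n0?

1. n0.lim = true  [given at root]
2. n1.lab = 21  [terminal]
3. n2.sig = false  [b.lab > 21]
4. n3.val = 13  [13]
5. n3.sig = 13  [13]
6. n3.tag = "xr"  ["xr"]
7. n4.ok = false  [terminal]
8. n5.mk = "mq"  [terminal]
9. n6.mk = "py"  [terminal]
10. n3.lab = 30  [D.sig * -2 + 56]
11. n7.mk = "vu"  [terminal]
12. n8.lab = 11  [terminal]
13. n2.idx = 15  [(if B.sig then D.lab else b.lab) + 4]
14. n2.cnt = "wvu"  ["w" ++ f.mk]
15. n0.tag = 18  [b.lab + B.idx - 18]

18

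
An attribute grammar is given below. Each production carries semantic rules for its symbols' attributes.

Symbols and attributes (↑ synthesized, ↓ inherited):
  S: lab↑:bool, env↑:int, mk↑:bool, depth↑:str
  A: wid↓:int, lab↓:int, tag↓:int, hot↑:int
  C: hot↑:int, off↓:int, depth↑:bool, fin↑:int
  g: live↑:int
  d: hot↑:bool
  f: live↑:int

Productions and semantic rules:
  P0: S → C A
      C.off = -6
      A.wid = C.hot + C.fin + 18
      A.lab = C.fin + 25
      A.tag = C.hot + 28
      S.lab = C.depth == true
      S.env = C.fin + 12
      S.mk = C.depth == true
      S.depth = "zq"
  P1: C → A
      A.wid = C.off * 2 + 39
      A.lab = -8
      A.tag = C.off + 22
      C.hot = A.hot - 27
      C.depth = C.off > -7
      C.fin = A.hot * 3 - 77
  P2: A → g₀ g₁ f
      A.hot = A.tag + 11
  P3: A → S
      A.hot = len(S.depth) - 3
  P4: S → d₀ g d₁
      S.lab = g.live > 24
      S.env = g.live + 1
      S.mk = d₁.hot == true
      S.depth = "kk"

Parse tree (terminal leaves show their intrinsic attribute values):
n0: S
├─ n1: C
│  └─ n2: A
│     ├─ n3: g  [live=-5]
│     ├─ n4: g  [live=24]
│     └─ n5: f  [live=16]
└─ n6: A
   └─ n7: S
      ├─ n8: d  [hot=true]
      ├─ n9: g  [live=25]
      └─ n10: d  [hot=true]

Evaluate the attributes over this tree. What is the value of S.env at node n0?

16

1. n1.off = -6  [-6]
2. n2.wid = 27  [C.off * 2 + 39]
3. n2.lab = -8  [-8]
4. n2.tag = 16  [C.off + 22]
5. n3.live = -5  [terminal]
6. n4.live = 24  [terminal]
7. n5.live = 16  [terminal]
8. n2.hot = 27  [A.tag + 11]
9. n1.hot = 0  [A.hot - 27]
10. n1.depth = true  [C.off > -7]
11. n1.fin = 4  [A.hot * 3 - 77]
12. n6.wid = 22  [C.hot + C.fin + 18]
13. n6.lab = 29  [C.fin + 25]
14. n6.tag = 28  [C.hot + 28]
15. n8.hot = true  [terminal]
16. n9.live = 25  [terminal]
17. n10.hot = true  [terminal]
18. n7.lab = true  [g.live > 24]
19. n7.env = 26  [g.live + 1]
20. n7.mk = true  [d₁.hot == true]
21. n7.depth = "kk"  ["kk"]
22. n6.hot = -1  [len(S.depth) - 3]
23. n0.lab = true  [C.depth == true]
24. n0.env = 16  [C.fin + 12]
25. n0.mk = true  [C.depth == true]
26. n0.depth = "zq"  ["zq"]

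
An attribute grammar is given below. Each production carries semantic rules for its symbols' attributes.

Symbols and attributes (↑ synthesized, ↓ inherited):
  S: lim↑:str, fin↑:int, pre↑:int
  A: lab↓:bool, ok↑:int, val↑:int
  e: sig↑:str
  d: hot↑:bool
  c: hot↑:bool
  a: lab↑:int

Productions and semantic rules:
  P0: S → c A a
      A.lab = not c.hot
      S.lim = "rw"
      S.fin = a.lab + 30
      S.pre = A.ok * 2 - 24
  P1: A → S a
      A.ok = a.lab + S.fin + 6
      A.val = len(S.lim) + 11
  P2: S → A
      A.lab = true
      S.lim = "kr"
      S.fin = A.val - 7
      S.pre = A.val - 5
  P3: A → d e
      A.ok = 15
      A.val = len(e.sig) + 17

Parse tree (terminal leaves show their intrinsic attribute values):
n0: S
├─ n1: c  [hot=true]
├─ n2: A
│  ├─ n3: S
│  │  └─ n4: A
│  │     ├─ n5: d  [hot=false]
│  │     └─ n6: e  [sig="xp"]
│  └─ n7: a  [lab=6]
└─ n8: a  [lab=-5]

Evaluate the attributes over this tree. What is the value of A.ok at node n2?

1. n1.hot = true  [terminal]
2. n2.lab = false  [not c.hot]
3. n4.lab = true  [true]
4. n5.hot = false  [terminal]
5. n6.sig = "xp"  [terminal]
6. n4.ok = 15  [15]
7. n4.val = 19  [len(e.sig) + 17]
8. n3.lim = "kr"  ["kr"]
9. n3.fin = 12  [A.val - 7]
10. n3.pre = 14  [A.val - 5]
11. n7.lab = 6  [terminal]
12. n2.ok = 24  [a.lab + S.fin + 6]
13. n2.val = 13  [len(S.lim) + 11]
14. n8.lab = -5  [terminal]
15. n0.lim = "rw"  ["rw"]
16. n0.fin = 25  [a.lab + 30]
17. n0.pre = 24  [A.ok * 2 - 24]

24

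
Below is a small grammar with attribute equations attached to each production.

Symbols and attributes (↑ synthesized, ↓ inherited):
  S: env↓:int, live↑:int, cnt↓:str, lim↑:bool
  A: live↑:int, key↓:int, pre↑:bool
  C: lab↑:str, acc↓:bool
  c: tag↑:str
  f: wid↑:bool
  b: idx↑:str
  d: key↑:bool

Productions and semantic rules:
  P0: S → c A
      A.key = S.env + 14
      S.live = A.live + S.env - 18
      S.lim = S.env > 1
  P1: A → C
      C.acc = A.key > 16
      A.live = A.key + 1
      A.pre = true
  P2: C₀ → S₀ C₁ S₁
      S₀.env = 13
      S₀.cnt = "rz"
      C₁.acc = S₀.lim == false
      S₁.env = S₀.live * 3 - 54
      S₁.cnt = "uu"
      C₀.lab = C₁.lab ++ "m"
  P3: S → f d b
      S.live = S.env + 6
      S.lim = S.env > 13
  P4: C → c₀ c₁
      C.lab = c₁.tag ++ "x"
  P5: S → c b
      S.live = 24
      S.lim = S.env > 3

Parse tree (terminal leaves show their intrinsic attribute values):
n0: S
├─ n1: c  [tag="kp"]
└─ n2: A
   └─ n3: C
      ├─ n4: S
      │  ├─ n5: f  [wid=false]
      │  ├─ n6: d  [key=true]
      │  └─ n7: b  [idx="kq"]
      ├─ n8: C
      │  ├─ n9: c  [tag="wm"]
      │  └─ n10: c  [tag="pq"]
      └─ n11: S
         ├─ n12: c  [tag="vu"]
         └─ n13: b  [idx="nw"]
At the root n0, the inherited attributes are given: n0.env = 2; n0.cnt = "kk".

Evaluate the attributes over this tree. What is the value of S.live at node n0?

1. n0.env = 2  [given at root]
2. n0.cnt = "kk"  [given at root]
3. n1.tag = "kp"  [terminal]
4. n2.key = 16  [S.env + 14]
5. n3.acc = false  [A.key > 16]
6. n4.env = 13  [13]
7. n4.cnt = "rz"  ["rz"]
8. n5.wid = false  [terminal]
9. n6.key = true  [terminal]
10. n7.idx = "kq"  [terminal]
11. n4.live = 19  [S.env + 6]
12. n4.lim = false  [S.env > 13]
13. n8.acc = true  [S₀.lim == false]
14. n9.tag = "wm"  [terminal]
15. n10.tag = "pq"  [terminal]
16. n8.lab = "pqx"  [c₁.tag ++ "x"]
17. n11.env = 3  [S₀.live * 3 - 54]
18. n11.cnt = "uu"  ["uu"]
19. n12.tag = "vu"  [terminal]
20. n13.idx = "nw"  [terminal]
21. n11.live = 24  [24]
22. n11.lim = false  [S.env > 3]
23. n3.lab = "pqxm"  [C₁.lab ++ "m"]
24. n2.live = 17  [A.key + 1]
25. n2.pre = true  [true]
26. n0.live = 1  [A.live + S.env - 18]
27. n0.lim = true  [S.env > 1]

1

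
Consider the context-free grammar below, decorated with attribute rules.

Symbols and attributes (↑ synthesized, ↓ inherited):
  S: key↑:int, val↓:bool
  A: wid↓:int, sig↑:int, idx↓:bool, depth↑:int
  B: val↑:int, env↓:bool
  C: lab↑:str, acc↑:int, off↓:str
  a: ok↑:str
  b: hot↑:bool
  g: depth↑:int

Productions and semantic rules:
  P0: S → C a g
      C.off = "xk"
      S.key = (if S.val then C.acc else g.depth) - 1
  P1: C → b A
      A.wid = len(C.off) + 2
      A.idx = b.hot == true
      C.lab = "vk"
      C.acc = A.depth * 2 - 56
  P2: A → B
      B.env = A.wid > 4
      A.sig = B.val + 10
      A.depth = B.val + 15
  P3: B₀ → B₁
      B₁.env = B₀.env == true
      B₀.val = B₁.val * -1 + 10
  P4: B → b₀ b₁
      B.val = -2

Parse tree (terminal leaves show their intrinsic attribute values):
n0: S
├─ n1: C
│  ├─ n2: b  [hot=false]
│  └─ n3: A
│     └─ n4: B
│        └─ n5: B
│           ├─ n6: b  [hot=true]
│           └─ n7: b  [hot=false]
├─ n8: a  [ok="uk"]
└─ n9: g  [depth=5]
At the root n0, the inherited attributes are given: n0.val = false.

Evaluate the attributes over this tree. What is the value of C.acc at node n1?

1. n0.val = false  [given at root]
2. n1.off = "xk"  ["xk"]
3. n2.hot = false  [terminal]
4. n3.wid = 4  [len(C.off) + 2]
5. n3.idx = false  [b.hot == true]
6. n4.env = false  [A.wid > 4]
7. n5.env = false  [B₀.env == true]
8. n6.hot = true  [terminal]
9. n7.hot = false  [terminal]
10. n5.val = -2  [-2]
11. n4.val = 12  [B₁.val * -1 + 10]
12. n3.sig = 22  [B.val + 10]
13. n3.depth = 27  [B.val + 15]
14. n1.lab = "vk"  ["vk"]
15. n1.acc = -2  [A.depth * 2 - 56]
16. n8.ok = "uk"  [terminal]
17. n9.depth = 5  [terminal]
18. n0.key = 4  [(if S.val then C.acc else g.depth) - 1]

-2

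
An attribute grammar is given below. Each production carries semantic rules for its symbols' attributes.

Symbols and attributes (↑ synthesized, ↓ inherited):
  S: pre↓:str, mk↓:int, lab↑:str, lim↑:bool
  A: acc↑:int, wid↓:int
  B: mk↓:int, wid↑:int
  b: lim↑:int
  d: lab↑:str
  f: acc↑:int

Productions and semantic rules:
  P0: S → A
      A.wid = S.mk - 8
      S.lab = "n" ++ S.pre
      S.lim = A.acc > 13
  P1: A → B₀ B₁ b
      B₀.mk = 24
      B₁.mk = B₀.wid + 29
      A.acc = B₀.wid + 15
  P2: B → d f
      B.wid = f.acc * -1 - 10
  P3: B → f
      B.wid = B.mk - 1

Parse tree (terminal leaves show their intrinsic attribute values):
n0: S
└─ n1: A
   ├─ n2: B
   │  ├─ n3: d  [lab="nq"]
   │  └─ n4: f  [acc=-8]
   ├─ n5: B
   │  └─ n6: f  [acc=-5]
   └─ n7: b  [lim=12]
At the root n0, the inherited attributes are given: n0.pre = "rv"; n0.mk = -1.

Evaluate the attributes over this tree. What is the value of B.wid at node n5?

1. n0.pre = "rv"  [given at root]
2. n0.mk = -1  [given at root]
3. n1.wid = -9  [S.mk - 8]
4. n2.mk = 24  [24]
5. n3.lab = "nq"  [terminal]
6. n4.acc = -8  [terminal]
7. n2.wid = -2  [f.acc * -1 - 10]
8. n5.mk = 27  [B₀.wid + 29]
9. n6.acc = -5  [terminal]
10. n5.wid = 26  [B.mk - 1]
11. n7.lim = 12  [terminal]
12. n1.acc = 13  [B₀.wid + 15]
13. n0.lab = "nrv"  ["n" ++ S.pre]
14. n0.lim = false  [A.acc > 13]

26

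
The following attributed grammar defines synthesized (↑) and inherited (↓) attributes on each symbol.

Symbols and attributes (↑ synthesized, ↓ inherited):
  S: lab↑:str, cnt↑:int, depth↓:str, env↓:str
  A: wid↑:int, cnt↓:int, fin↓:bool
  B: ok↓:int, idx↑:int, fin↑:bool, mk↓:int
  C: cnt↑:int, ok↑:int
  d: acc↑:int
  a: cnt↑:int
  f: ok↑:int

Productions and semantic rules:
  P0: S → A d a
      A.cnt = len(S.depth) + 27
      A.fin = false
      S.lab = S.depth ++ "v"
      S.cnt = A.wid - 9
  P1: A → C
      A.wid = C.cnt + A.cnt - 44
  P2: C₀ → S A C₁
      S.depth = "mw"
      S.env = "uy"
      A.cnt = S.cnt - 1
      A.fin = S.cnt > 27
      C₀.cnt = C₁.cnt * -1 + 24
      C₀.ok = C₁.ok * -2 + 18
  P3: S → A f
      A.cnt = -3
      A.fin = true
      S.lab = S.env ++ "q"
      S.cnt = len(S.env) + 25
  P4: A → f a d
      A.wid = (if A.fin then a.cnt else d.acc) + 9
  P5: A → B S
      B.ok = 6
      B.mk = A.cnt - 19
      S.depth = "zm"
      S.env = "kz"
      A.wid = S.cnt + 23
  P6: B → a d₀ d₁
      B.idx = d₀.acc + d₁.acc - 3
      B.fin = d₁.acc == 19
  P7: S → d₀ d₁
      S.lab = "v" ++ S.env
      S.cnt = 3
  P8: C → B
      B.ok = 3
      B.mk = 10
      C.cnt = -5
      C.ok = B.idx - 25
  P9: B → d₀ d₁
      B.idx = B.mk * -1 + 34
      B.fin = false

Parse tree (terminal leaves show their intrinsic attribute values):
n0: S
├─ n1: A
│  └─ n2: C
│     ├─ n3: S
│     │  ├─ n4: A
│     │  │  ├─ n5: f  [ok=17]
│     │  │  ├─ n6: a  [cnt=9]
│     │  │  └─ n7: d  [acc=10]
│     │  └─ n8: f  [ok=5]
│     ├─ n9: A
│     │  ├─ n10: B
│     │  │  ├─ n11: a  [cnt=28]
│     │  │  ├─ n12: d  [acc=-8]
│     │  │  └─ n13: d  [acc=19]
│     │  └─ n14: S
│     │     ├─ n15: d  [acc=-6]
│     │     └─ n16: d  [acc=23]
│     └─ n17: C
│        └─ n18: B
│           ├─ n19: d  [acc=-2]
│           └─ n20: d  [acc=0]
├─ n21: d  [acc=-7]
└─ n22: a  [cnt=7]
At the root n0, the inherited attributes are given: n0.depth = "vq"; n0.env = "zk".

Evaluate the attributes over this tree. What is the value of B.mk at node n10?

1. n0.depth = "vq"  [given at root]
2. n0.env = "zk"  [given at root]
3. n1.cnt = 29  [len(S.depth) + 27]
4. n1.fin = false  [false]
5. n3.depth = "mw"  ["mw"]
6. n3.env = "uy"  ["uy"]
7. n4.cnt = -3  [-3]
8. n4.fin = true  [true]
9. n5.ok = 17  [terminal]
10. n6.cnt = 9  [terminal]
11. n7.acc = 10  [terminal]
12. n4.wid = 18  [(if A.fin then a.cnt else d.acc) + 9]
13. n8.ok = 5  [terminal]
14. n3.lab = "uyq"  [S.env ++ "q"]
15. n3.cnt = 27  [len(S.env) + 25]
16. n9.cnt = 26  [S.cnt - 1]
17. n9.fin = false  [S.cnt > 27]
18. n10.ok = 6  [6]
19. n10.mk = 7  [A.cnt - 19]
20. n11.cnt = 28  [terminal]
21. n12.acc = -8  [terminal]
22. n13.acc = 19  [terminal]
23. n10.idx = 8  [d₀.acc + d₁.acc - 3]
24. n10.fin = true  [d₁.acc == 19]
25. n14.depth = "zm"  ["zm"]
26. n14.env = "kz"  ["kz"]
27. n15.acc = -6  [terminal]
28. n16.acc = 23  [terminal]
29. n14.lab = "vkz"  ["v" ++ S.env]
30. n14.cnt = 3  [3]
31. n9.wid = 26  [S.cnt + 23]
32. n18.ok = 3  [3]
33. n18.mk = 10  [10]
34. n19.acc = -2  [terminal]
35. n20.acc = 0  [terminal]
36. n18.idx = 24  [B.mk * -1 + 34]
37. n18.fin = false  [false]
38. n17.cnt = -5  [-5]
39. n17.ok = -1  [B.idx - 25]
40. n2.cnt = 29  [C₁.cnt * -1 + 24]
41. n2.ok = 20  [C₁.ok * -2 + 18]
42. n1.wid = 14  [C.cnt + A.cnt - 44]
43. n21.acc = -7  [terminal]
44. n22.cnt = 7  [terminal]
45. n0.lab = "vqv"  [S.depth ++ "v"]
46. n0.cnt = 5  [A.wid - 9]

7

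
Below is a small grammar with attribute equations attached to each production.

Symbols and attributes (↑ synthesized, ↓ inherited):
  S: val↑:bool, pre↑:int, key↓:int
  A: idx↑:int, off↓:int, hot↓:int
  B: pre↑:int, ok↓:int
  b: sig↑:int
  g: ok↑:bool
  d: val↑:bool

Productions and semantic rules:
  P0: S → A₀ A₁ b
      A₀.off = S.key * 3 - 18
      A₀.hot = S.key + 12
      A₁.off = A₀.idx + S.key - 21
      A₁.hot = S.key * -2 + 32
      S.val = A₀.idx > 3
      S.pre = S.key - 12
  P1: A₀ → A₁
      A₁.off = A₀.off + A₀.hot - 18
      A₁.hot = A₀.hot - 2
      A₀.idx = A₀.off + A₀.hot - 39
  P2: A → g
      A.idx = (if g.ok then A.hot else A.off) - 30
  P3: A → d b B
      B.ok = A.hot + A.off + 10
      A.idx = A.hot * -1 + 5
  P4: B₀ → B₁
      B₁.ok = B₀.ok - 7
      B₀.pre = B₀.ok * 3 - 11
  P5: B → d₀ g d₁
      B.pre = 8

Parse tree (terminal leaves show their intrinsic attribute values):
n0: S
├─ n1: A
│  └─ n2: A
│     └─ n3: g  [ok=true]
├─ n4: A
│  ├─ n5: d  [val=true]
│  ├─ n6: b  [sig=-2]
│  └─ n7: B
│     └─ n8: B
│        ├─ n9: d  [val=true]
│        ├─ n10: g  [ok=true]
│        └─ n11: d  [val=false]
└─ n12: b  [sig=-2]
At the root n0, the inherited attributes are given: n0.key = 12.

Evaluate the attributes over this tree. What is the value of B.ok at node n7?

1. n0.key = 12  [given at root]
2. n1.off = 18  [S.key * 3 - 18]
3. n1.hot = 24  [S.key + 12]
4. n2.off = 24  [A₀.off + A₀.hot - 18]
5. n2.hot = 22  [A₀.hot - 2]
6. n3.ok = true  [terminal]
7. n2.idx = -8  [(if g.ok then A.hot else A.off) - 30]
8. n1.idx = 3  [A₀.off + A₀.hot - 39]
9. n4.off = -6  [A₀.idx + S.key - 21]
10. n4.hot = 8  [S.key * -2 + 32]
11. n5.val = true  [terminal]
12. n6.sig = -2  [terminal]
13. n7.ok = 12  [A.hot + A.off + 10]
14. n8.ok = 5  [B₀.ok - 7]
15. n9.val = true  [terminal]
16. n10.ok = true  [terminal]
17. n11.val = false  [terminal]
18. n8.pre = 8  [8]
19. n7.pre = 25  [B₀.ok * 3 - 11]
20. n4.idx = -3  [A.hot * -1 + 5]
21. n12.sig = -2  [terminal]
22. n0.val = false  [A₀.idx > 3]
23. n0.pre = 0  [S.key - 12]

12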